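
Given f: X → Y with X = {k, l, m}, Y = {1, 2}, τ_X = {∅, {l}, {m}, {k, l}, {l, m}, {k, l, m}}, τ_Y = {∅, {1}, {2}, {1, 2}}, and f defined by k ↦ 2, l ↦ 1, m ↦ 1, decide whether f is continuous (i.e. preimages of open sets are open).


f is NOT continuous.

Compute f^{-1}(U) for each U ∈ τ_Y:
  U = ∅: f^{-1}(U) = ∅ ∈ τ_X ✓.
  U = {1}: f^{-1}(U) = {l, m} ∈ τ_X ✓.
  U = {2}: f^{-1}(U) = {k} ∉ τ_X ✗.
  U = {1, 2}: f^{-1}(U) = {k, l, m} ∈ τ_X ✓.
Found U = {2} with f^{-1}(U) = {k} not in τ_X. Therefore f is NOT continuous.


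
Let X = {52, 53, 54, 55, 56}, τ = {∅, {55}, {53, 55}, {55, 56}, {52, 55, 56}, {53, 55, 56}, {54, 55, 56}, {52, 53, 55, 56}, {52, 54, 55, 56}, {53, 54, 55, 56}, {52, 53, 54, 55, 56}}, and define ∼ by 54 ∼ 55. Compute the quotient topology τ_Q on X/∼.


X/∼ = {[52], [53], [54=55], [56]}; |τ_Q| = 5.

Equivalence classes: [52], [53], [54=55], [56].
Quotient map π: X → X/∼ sends 52 ↦ [52], 53 ↦ [53], 54 ↦ [54=55], 55 ↦ [54=55], 56 ↦ [56].
For each subset V ⊆ X/∼, compute π^{-1}(V) ⊆ X and check whether π^{-1}(V) ∈ τ. V is open in τ_Q iff π^{-1}(V) ∈ τ.
  V = {}: π^{-1}(V) = ∅ ∈ τ ✓.
  V = {[52]}: π^{-1}(V) = {52} ∉ τ ✗.
  V = {[53]}: π^{-1}(V) = {53} ∉ τ ✗.
  V = {[52], [53]}: π^{-1}(V) = {52, 53} ∉ τ ✗.
  V = {[54=55]}: π^{-1}(V) = {54, 55} ∉ τ ✗.
  V = {[52], [54=55]}: π^{-1}(V) = {52, 54, 55} ∉ τ ✗.
  V = {[53], [54=55]}: π^{-1}(V) = {53, 54, 55} ∉ τ ✗.
  V = {[52], [53], [54=55]}: π^{-1}(V) = {52, 53, 54, 55} ∉ τ ✗.
  V = {[56]}: π^{-1}(V) = {56} ∉ τ ✗.
  V = {[52], [56]}: π^{-1}(V) = {52, 56} ∉ τ ✗.
  V = {[53], [56]}: π^{-1}(V) = {53, 56} ∉ τ ✗.
  V = {[52], [53], [56]}: π^{-1}(V) = {52, 53, 56} ∉ τ ✗.
  V = {[54=55], [56]}: π^{-1}(V) = {54, 55, 56} ∈ τ ✓.
  V = {[52], [54=55], [56]}: π^{-1}(V) = {52, 54, 55, 56} ∈ τ ✓.
  V = {[53], [54=55], [56]}: π^{-1}(V) = {53, 54, 55, 56} ∈ τ ✓.
  V = {[52], [53], [54=55], [56]}: π^{-1}(V) = {52, 53, 54, 55, 56} ∈ τ ✓.
Open sets in the quotient: τ_Q = {{}, {[54=55], [56]}, {[52], [54=55], [56]}, {[53], [54=55], [56]}, {[52], [53], [54=55], [56]}} (5 elements).


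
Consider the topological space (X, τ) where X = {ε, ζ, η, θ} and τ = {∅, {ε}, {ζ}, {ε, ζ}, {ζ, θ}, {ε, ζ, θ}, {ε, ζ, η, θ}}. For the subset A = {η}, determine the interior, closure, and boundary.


int(A) = ∅, cl(A) = {η}, ∂A = {η}.

Closed sets in (X, τ) are complements of opens:
  closed(X, τ) = {∅, {η}, {ε, η}, {η, θ}, {ε, η, θ}, {ζ, η, θ}, {ε, ζ, η, θ}}.
int(A) = ⋃ {U ∈ τ : U ⊆ A}. Opens contained in A: ∅.
Taking the union of these: int(A) = ∅.
cl(A) = ⋂ {C closed : A ⊆ C}. Closed sets containing A: {η}, {ε, η}, {η, θ}, {ε, η, θ}, {ζ, η, θ}, {ε, ζ, η, θ}.
Intersecting these: cl(A) = {η}.
∂A = cl(A) ∖ int(A) = {η} ∖ ∅ = {η}.


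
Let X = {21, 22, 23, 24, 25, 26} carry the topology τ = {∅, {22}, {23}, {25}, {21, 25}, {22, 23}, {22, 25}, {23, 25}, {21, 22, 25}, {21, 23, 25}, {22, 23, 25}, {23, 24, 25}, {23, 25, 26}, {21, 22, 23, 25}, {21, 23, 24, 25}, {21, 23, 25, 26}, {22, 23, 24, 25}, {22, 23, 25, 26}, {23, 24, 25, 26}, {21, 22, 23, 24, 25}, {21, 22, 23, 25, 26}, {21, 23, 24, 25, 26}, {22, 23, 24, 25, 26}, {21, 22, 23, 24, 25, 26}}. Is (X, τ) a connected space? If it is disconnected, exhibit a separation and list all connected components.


(X, τ) is disconnected; components = [{22}, {21, 23, 24, 25, 26}].

Find clopen sets (U ∈ τ with X ∖ U ∈ τ):
  U = ∅, X ∖ U = {21, 22, 23, 24, 25, 26} — both open, so U is clopen.
  U = {22}, X ∖ U = {21, 23, 24, 25, 26} — both open, so U is clopen.
  U = {21, 23, 24, 25, 26}, X ∖ U = {22} — both open, so U is clopen.
  U = {21, 22, 23, 24, 25, 26}, X ∖ U = ∅ — both open, so U is clopen.
Nontrivial clopen(s) exist: e.g. {21, 23, 24, 25, 26}. So (X, τ) is disconnected.
Compute connected components by grouping points that agree on all clopens:
  component: {22}
  component: {21, 23, 24, 25, 26}


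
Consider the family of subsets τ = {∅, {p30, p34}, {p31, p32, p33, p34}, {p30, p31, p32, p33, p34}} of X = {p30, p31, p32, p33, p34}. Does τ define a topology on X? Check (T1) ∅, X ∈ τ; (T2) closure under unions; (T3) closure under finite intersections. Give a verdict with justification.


τ is NOT a topology on X.

Axiom (T1): ∅ ∈ τ? Yes; X ∈ τ? Yes.
Axiom (T2/T3): check pairwise unions and intersections of members of τ.
Counterexample for (T3): {p30, p34} ∩ {p31, p32, p33, p34} = {p34} ∉ τ. Therefore τ is NOT a topology.


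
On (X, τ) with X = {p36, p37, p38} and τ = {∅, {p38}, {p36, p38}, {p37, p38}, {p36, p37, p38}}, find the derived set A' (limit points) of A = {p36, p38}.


A' = {p36, p37}

For each x ∈ X, list the open sets U ∈ τ with x ∈ U, then check whether U ∩ (A ∖ {x}) ≠ ∅ for every such U.
  x = p36: opens ∋ x are {p36, p38}, {p36, p37, p38}; each meets A ∖ {p36}, so x IS a limit point.
  x = p37: opens ∋ x are {p37, p38}, {p36, p37, p38}; each meets A ∖ {p37}, so x IS a limit point.
  x = p38: open {p38} ∋ x has {p38} ∩ (A ∖ {p38}) = ∅, so x is NOT a limit point.
Collecting: A' = {p36, p37}.


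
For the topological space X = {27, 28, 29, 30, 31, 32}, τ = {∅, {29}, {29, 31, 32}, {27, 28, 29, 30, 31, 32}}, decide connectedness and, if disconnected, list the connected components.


(X, τ) is connected.

Find clopen sets (U ∈ τ with X ∖ U ∈ τ):
  U = ∅, X ∖ U = {27, 28, 29, 30, 31, 32} — both open, so U is clopen.
  U = {27, 28, 29, 30, 31, 32}, X ∖ U = ∅ — both open, so U is clopen.
Only trivial clopens (∅ and X) exist, so (X, τ) is connected.
Compute connected components by grouping points that agree on all clopens:
  component: {27, 28, 29, 30, 31, 32}


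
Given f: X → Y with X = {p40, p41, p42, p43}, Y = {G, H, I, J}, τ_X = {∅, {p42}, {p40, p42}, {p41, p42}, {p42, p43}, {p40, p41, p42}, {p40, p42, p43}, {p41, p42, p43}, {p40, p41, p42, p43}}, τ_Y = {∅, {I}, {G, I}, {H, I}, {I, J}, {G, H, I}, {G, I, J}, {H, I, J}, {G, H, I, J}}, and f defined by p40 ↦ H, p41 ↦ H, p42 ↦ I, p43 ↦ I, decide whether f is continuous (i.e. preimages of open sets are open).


f IS continuous.

Compute f^{-1}(U) for each U ∈ τ_Y:
  U = ∅: f^{-1}(U) = ∅ ∈ τ_X ✓.
  U = {I}: f^{-1}(U) = {p42, p43} ∈ τ_X ✓.
  U = {G, I}: f^{-1}(U) = {p42, p43} ∈ τ_X ✓.
  U = {H, I}: f^{-1}(U) = {p40, p41, p42, p43} ∈ τ_X ✓.
  U = {I, J}: f^{-1}(U) = {p42, p43} ∈ τ_X ✓.
  U = {G, H, I}: f^{-1}(U) = {p40, p41, p42, p43} ∈ τ_X ✓.
  U = {G, I, J}: f^{-1}(U) = {p42, p43} ∈ τ_X ✓.
  U = {H, I, J}: f^{-1}(U) = {p40, p41, p42, p43} ∈ τ_X ✓.
  U = {G, H, I, J}: f^{-1}(U) = {p40, p41, p42, p43} ∈ τ_X ✓.
Every preimage lies in τ_X, so f IS continuous.


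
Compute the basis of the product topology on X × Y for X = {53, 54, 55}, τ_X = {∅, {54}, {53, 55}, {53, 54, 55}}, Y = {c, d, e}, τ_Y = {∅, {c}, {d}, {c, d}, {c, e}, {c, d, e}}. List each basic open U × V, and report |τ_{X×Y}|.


Basis B = {∅ × ∅, {54} × {c}, {54} × {d}, {53, 55} × {c}, {53, 55} × {d}, {54} × {c, d}, {54} × {c, e}, {53, 54, 55} × {c}, {53, 54, 55} × {d}, {54} × {c, d, e}, {53, 55} × {c, d}, {53, 55} × {c, e}, {53, 55} × {c, d, e}, {53, 54, 55} × {c, d}, {53, 54, 55} × {c, e}, {53, 54, 55} × {c, d, e}}; |τ_{X×Y}| = 36.

Enumerate products U × V with U ∈ τ_X, V ∈ τ_Y (deduplicated):
  ∅ × ∅ = {} (∅)
  {54} × {c} = {(54,c)}
  {54} × {d} = {(54,d)}
  {53, 55} × {c} = {(53,c), (55,c)}
  {53, 55} × {d} = {(53,d), (55,d)}
  {54} × {c, d} = {(54,c), (54,d)}
  {54} × {c, e} = {(54,c), (54,e)}
  {53, 54, 55} × {c} = {(53,c), (54,c), (55,c)}
  {53, 54, 55} × {d} = {(53,d), (54,d), (55,d)}
  {54} × {c, d, e} = {(54,c), (54,d), (54,e)}
  {53, 55} × {c, d} = {(53,c), (53,d), (55,c), (55,d)}
  {53, 55} × {c, e} = {(53,c), (53,e), (55,c), (55,e)}
  {53, 55} × {c, d, e} = {(53,c), (53,d), (53,e), (55,c), (55,d), (55,e)}
  {53, 54, 55} × {c, d} = {(53,c), (53,d), (54,c), (54,d), (55,c), (55,d)}
  {53, 54, 55} × {c, e} = {(53,c), (53,e), (54,c), (54,e), (55,c), (55,e)}
  {53, 54, 55} × {c, d, e} = {(53,c), (53,d), (53,e), (54,c), (54,d), (54,e), (55,c), (55,d), (55,e)}
These 16 distinct sets form the basis B.
Close under arbitrary unions to get τ_{X×Y}; counting gives |τ_{X×Y}| = 36.


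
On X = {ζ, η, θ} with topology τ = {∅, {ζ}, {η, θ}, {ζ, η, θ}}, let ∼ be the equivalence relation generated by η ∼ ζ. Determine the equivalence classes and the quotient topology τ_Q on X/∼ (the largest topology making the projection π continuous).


X/∼ = {[ζ=η], [θ]}; |τ_Q| = 2.

Equivalence classes: [ζ=η], [θ].
Quotient map π: X → X/∼ sends ζ ↦ [ζ=η], η ↦ [ζ=η], θ ↦ [θ].
For each subset V ⊆ X/∼, compute π^{-1}(V) ⊆ X and check whether π^{-1}(V) ∈ τ. V is open in τ_Q iff π^{-1}(V) ∈ τ.
  V = {}: π^{-1}(V) = ∅ ∈ τ ✓.
  V = {[ζ=η]}: π^{-1}(V) = {ζ, η} ∉ τ ✗.
  V = {[θ]}: π^{-1}(V) = {θ} ∉ τ ✗.
  V = {[ζ=η], [θ]}: π^{-1}(V) = {ζ, η, θ} ∈ τ ✓.
Open sets in the quotient: τ_Q = {{}, {[ζ=η], [θ]}} (2 elements).


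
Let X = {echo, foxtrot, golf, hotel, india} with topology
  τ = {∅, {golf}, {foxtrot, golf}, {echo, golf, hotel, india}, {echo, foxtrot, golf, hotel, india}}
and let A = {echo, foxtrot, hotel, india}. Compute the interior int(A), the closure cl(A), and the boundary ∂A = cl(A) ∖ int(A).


int(A) = ∅, cl(A) = {echo, foxtrot, hotel, india}, ∂A = {echo, foxtrot, hotel, india}.

Closed sets in (X, τ) are complements of opens:
  closed(X, τ) = {∅, {foxtrot}, {echo, hotel, india}, {echo, foxtrot, hotel, india}, {echo, foxtrot, golf, hotel, india}}.
int(A) = ⋃ {U ∈ τ : U ⊆ A}. Opens contained in A: ∅.
Taking the union of these: int(A) = ∅.
cl(A) = ⋂ {C closed : A ⊆ C}. Closed sets containing A: {echo, foxtrot, hotel, india}, {echo, foxtrot, golf, hotel, india}.
Intersecting these: cl(A) = {echo, foxtrot, hotel, india}.
∂A = cl(A) ∖ int(A) = {echo, foxtrot, hotel, india} ∖ ∅ = {echo, foxtrot, hotel, india}.


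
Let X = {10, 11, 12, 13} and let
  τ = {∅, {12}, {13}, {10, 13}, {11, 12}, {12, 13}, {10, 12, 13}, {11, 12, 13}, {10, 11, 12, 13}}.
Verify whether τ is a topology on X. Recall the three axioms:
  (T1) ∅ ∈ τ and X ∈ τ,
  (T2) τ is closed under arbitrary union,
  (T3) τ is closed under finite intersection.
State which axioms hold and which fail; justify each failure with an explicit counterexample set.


τ IS a topology on X.

Axiom (T1): ∅ ∈ τ? Yes; X ∈ τ? Yes.
Axiom (T2/T3): check pairwise unions and intersections of members of τ.
All pairwise intersections and unions checked — each lies in τ. Therefore τ satisfies (T1), (T2), (T3): it IS a topology on X.


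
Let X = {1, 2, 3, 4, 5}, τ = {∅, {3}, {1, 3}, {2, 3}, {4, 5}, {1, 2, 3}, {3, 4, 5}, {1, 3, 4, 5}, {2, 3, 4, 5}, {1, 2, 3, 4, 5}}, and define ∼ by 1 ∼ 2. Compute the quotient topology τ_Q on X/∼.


X/∼ = {[1=2], [3], [4], [5]}; |τ_Q| = 6.

Equivalence classes: [1=2], [3], [4], [5].
Quotient map π: X → X/∼ sends 1 ↦ [1=2], 2 ↦ [1=2], 3 ↦ [3], 4 ↦ [4], 5 ↦ [5].
For each subset V ⊆ X/∼, compute π^{-1}(V) ⊆ X and check whether π^{-1}(V) ∈ τ. V is open in τ_Q iff π^{-1}(V) ∈ τ.
  V = {}: π^{-1}(V) = ∅ ∈ τ ✓.
  V = {[1=2]}: π^{-1}(V) = {1, 2} ∉ τ ✗.
  V = {[3]}: π^{-1}(V) = {3} ∈ τ ✓.
  V = {[1=2], [3]}: π^{-1}(V) = {1, 2, 3} ∈ τ ✓.
  V = {[4]}: π^{-1}(V) = {4} ∉ τ ✗.
  V = {[1=2], [4]}: π^{-1}(V) = {1, 2, 4} ∉ τ ✗.
  V = {[3], [4]}: π^{-1}(V) = {3, 4} ∉ τ ✗.
  V = {[1=2], [3], [4]}: π^{-1}(V) = {1, 2, 3, 4} ∉ τ ✗.
  V = {[5]}: π^{-1}(V) = {5} ∉ τ ✗.
  V = {[1=2], [5]}: π^{-1}(V) = {1, 2, 5} ∉ τ ✗.
  V = {[3], [5]}: π^{-1}(V) = {3, 5} ∉ τ ✗.
  V = {[1=2], [3], [5]}: π^{-1}(V) = {1, 2, 3, 5} ∉ τ ✗.
  V = {[4], [5]}: π^{-1}(V) = {4, 5} ∈ τ ✓.
  V = {[1=2], [4], [5]}: π^{-1}(V) = {1, 2, 4, 5} ∉ τ ✗.
  V = {[3], [4], [5]}: π^{-1}(V) = {3, 4, 5} ∈ τ ✓.
  V = {[1=2], [3], [4], [5]}: π^{-1}(V) = {1, 2, 3, 4, 5} ∈ τ ✓.
Open sets in the quotient: τ_Q = {{}, {[3]}, {[1=2], [3]}, {[4], [5]}, {[3], [4], [5]}, {[1=2], [3], [4], [5]}} (6 elements).


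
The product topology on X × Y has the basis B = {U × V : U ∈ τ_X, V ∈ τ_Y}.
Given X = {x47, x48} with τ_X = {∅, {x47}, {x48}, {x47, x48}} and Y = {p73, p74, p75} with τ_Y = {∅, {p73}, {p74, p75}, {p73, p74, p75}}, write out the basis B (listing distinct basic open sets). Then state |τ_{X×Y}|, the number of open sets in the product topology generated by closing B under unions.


Basis B = {∅ × ∅, {x47} × {p73}, {x48} × {p73}, {x47, x48} × {p73}, {x47} × {p74, p75}, {x48} × {p74, p75}, {x47} × {p73, p74, p75}, {x48} × {p73, p74, p75}, {x47, x48} × {p74, p75}, {x47, x48} × {p73, p74, p75}}; |τ_{X×Y}| = 16.

Enumerate products U × V with U ∈ τ_X, V ∈ τ_Y (deduplicated):
  ∅ × ∅ = {} (∅)
  {x47} × {p73} = {(x47,p73)}
  {x48} × {p73} = {(x48,p73)}
  {x47, x48} × {p73} = {(x47,p73), (x48,p73)}
  {x47} × {p74, p75} = {(x47,p74), (x47,p75)}
  {x48} × {p74, p75} = {(x48,p74), (x48,p75)}
  {x47} × {p73, p74, p75} = {(x47,p73), (x47,p74), (x47,p75)}
  {x48} × {p73, p74, p75} = {(x48,p73), (x48,p74), (x48,p75)}
  {x47, x48} × {p74, p75} = {(x47,p74), (x47,p75), (x48,p74), (x48,p75)}
  {x47, x48} × {p73, p74, p75} = {(x47,p73), (x47,p74), (x47,p75), (x48,p73), (x48,p74), (x48,p75)}
These 10 distinct sets form the basis B.
Close under arbitrary unions to get τ_{X×Y}; counting gives |τ_{X×Y}| = 16.


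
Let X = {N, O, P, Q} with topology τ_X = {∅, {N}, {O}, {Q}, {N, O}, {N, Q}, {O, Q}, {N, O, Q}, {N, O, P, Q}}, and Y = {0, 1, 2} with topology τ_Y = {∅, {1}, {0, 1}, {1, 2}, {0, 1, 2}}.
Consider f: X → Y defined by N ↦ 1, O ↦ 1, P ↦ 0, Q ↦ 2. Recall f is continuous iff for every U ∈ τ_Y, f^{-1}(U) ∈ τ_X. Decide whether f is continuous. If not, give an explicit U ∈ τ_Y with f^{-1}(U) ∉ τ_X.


f is NOT continuous.

Compute f^{-1}(U) for each U ∈ τ_Y:
  U = ∅: f^{-1}(U) = ∅ ∈ τ_X ✓.
  U = {1}: f^{-1}(U) = {N, O} ∈ τ_X ✓.
  U = {0, 1}: f^{-1}(U) = {N, O, P} ∉ τ_X ✗.
  U = {1, 2}: f^{-1}(U) = {N, O, Q} ∈ τ_X ✓.
  U = {0, 1, 2}: f^{-1}(U) = {N, O, P, Q} ∈ τ_X ✓.
Found U = {0, 1} with f^{-1}(U) = {N, O, P} not in τ_X. Therefore f is NOT continuous.


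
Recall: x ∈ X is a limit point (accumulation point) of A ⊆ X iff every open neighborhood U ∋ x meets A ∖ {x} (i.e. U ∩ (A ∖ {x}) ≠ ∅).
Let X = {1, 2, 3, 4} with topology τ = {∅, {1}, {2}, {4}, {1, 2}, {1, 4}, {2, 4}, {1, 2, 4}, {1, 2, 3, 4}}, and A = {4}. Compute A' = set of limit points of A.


A' = {3}

For each x ∈ X, list the open sets U ∈ τ with x ∈ U, then check whether U ∩ (A ∖ {x}) ≠ ∅ for every such U.
  x = 1: open {1} ∋ x has {1} ∩ (A ∖ {1}) = ∅, so x is NOT a limit point.
  x = 2: open {2} ∋ x has {2} ∩ (A ∖ {2}) = ∅, so x is NOT a limit point.
  x = 3: opens ∋ x are {1, 2, 3, 4}; each meets A ∖ {3}, so x IS a limit point.
  x = 4: open {4} ∋ x has {4} ∩ (A ∖ {4}) = ∅, so x is NOT a limit point.
Collecting: A' = {3}.


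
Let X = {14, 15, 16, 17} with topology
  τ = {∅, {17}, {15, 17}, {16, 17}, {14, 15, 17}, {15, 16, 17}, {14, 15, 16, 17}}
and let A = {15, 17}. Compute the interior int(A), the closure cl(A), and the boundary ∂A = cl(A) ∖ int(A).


int(A) = {15, 17}, cl(A) = {14, 15, 16, 17}, ∂A = {14, 16}.

Closed sets in (X, τ) are complements of opens:
  closed(X, τ) = {∅, {14}, {16}, {14, 15}, {14, 16}, {14, 15, 16}, {14, 15, 16, 17}}.
int(A) = ⋃ {U ∈ τ : U ⊆ A}. Opens contained in A: ∅, {17}, {15, 17}.
Taking the union of these: int(A) = {15, 17}.
cl(A) = ⋂ {C closed : A ⊆ C}. Closed sets containing A: {14, 15, 16, 17}.
Intersecting these: cl(A) = {14, 15, 16, 17}.
∂A = cl(A) ∖ int(A) = {14, 15, 16, 17} ∖ {15, 17} = {14, 16}.


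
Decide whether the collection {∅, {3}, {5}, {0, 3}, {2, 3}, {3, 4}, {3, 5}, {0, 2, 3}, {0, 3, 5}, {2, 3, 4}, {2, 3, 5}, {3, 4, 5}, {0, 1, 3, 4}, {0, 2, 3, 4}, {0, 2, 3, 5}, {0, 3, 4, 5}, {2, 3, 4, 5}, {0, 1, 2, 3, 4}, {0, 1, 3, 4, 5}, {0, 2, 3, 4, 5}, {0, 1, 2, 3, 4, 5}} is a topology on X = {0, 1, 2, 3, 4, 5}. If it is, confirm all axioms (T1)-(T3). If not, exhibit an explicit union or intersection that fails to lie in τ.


τ is NOT a topology on X.

Axiom (T1): ∅ ∈ τ? Yes; X ∈ τ? Yes.
Axiom (T2/T3): check pairwise unions and intersections of members of τ.
Counterexample for (T2): {0, 3} ∪ {3, 4} = {0, 3, 4} ∉ τ. Therefore τ is NOT a topology.


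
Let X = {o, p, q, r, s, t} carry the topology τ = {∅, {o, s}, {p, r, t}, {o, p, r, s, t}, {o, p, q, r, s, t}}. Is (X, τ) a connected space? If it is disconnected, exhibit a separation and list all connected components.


(X, τ) is connected.

Find clopen sets (U ∈ τ with X ∖ U ∈ τ):
  U = ∅, X ∖ U = {o, p, q, r, s, t} — both open, so U is clopen.
  U = {o, p, q, r, s, t}, X ∖ U = ∅ — both open, so U is clopen.
Only trivial clopens (∅ and X) exist, so (X, τ) is connected.
Compute connected components by grouping points that agree on all clopens:
  component: {o, p, q, r, s, t}


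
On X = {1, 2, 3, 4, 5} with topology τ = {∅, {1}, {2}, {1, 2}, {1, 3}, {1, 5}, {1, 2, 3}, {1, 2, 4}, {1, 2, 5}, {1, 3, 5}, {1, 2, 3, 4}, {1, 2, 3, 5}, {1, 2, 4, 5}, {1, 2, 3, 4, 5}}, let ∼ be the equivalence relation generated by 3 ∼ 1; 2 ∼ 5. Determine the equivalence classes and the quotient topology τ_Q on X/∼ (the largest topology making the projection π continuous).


X/∼ = {[1=3], [2=5], [4]}; |τ_Q| = 4.

Equivalence classes: [1=3], [2=5], [4].
Quotient map π: X → X/∼ sends 1 ↦ [1=3], 2 ↦ [2=5], 3 ↦ [1=3], 4 ↦ [4], 5 ↦ [2=5].
For each subset V ⊆ X/∼, compute π^{-1}(V) ⊆ X and check whether π^{-1}(V) ∈ τ. V is open in τ_Q iff π^{-1}(V) ∈ τ.
  V = {}: π^{-1}(V) = ∅ ∈ τ ✓.
  V = {[1=3]}: π^{-1}(V) = {1, 3} ∈ τ ✓.
  V = {[2=5]}: π^{-1}(V) = {2, 5} ∉ τ ✗.
  V = {[1=3], [2=5]}: π^{-1}(V) = {1, 2, 3, 5} ∈ τ ✓.
  V = {[4]}: π^{-1}(V) = {4} ∉ τ ✗.
  V = {[1=3], [4]}: π^{-1}(V) = {1, 3, 4} ∉ τ ✗.
  V = {[2=5], [4]}: π^{-1}(V) = {2, 4, 5} ∉ τ ✗.
  V = {[1=3], [2=5], [4]}: π^{-1}(V) = {1, 2, 3, 4, 5} ∈ τ ✓.
Open sets in the quotient: τ_Q = {{}, {[1=3]}, {[1=3], [2=5]}, {[1=3], [2=5], [4]}} (4 elements).


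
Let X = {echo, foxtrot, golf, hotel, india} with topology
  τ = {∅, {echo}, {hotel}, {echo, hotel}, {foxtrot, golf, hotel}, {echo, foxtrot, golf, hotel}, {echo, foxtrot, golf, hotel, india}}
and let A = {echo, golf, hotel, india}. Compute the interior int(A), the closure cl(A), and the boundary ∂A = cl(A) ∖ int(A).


int(A) = {echo, hotel}, cl(A) = {echo, foxtrot, golf, hotel, india}, ∂A = {foxtrot, golf, india}.

Closed sets in (X, τ) are complements of opens:
  closed(X, τ) = {∅, {india}, {echo, india}, {foxtrot, golf, india}, {echo, foxtrot, golf, india}, {foxtrot, golf, hotel, india}, {echo, foxtrot, golf, hotel, india}}.
int(A) = ⋃ {U ∈ τ : U ⊆ A}. Opens contained in A: ∅, {echo}, {hotel}, {echo, hotel}.
Taking the union of these: int(A) = {echo, hotel}.
cl(A) = ⋂ {C closed : A ⊆ C}. Closed sets containing A: {echo, foxtrot, golf, hotel, india}.
Intersecting these: cl(A) = {echo, foxtrot, golf, hotel, india}.
∂A = cl(A) ∖ int(A) = {echo, foxtrot, golf, hotel, india} ∖ {echo, hotel} = {foxtrot, golf, india}.


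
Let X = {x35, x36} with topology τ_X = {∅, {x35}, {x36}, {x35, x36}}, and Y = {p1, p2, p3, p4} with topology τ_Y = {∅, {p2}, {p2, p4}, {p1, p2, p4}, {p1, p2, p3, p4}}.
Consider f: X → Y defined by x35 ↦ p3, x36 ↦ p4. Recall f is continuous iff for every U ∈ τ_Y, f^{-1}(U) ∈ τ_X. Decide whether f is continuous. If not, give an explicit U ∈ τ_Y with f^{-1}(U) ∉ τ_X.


f IS continuous.

Compute f^{-1}(U) for each U ∈ τ_Y:
  U = ∅: f^{-1}(U) = ∅ ∈ τ_X ✓.
  U = {p2}: f^{-1}(U) = ∅ ∈ τ_X ✓.
  U = {p2, p4}: f^{-1}(U) = {x36} ∈ τ_X ✓.
  U = {p1, p2, p4}: f^{-1}(U) = {x36} ∈ τ_X ✓.
  U = {p1, p2, p3, p4}: f^{-1}(U) = {x35, x36} ∈ τ_X ✓.
Every preimage lies in τ_X, so f IS continuous.


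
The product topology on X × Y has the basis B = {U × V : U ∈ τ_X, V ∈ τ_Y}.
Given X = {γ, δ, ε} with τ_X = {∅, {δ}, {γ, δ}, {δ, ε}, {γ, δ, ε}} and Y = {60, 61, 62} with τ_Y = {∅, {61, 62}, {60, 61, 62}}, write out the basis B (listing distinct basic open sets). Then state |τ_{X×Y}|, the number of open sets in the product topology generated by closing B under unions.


Basis B = {∅ × ∅, {δ} × {61, 62}, {δ} × {60, 61, 62}, {γ, δ} × {61, 62}, {δ, ε} × {61, 62}, {γ, δ} × {60, 61, 62}, {γ, δ, ε} × {61, 62}, {δ, ε} × {60, 61, 62}, {γ, δ, ε} × {60, 61, 62}}; |τ_{X×Y}| = 14.

Enumerate products U × V with U ∈ τ_X, V ∈ τ_Y (deduplicated):
  ∅ × ∅ = {} (∅)
  {δ} × {61, 62} = {(δ,61), (δ,62)}
  {δ} × {60, 61, 62} = {(δ,60), (δ,61), (δ,62)}
  {γ, δ} × {61, 62} = {(γ,61), (γ,62), (δ,61), (δ,62)}
  {δ, ε} × {61, 62} = {(δ,61), (δ,62), (ε,61), (ε,62)}
  {γ, δ} × {60, 61, 62} = {(γ,60), (γ,61), (γ,62), (δ,60), (δ,61), (δ,62)}
  {γ, δ, ε} × {61, 62} = {(γ,61), (γ,62), (δ,61), (δ,62), (ε,61), (ε,62)}
  {δ, ε} × {60, 61, 62} = {(δ,60), (δ,61), (δ,62), (ε,60), (ε,61), (ε,62)}
  {γ, δ, ε} × {60, 61, 62} = {(γ,60), (γ,61), (γ,62), (δ,60), (δ,61), (δ,62), (ε,60), (ε,61), (ε,62)}
These 9 distinct sets form the basis B.
Close under arbitrary unions to get τ_{X×Y}; counting gives |τ_{X×Y}| = 14.


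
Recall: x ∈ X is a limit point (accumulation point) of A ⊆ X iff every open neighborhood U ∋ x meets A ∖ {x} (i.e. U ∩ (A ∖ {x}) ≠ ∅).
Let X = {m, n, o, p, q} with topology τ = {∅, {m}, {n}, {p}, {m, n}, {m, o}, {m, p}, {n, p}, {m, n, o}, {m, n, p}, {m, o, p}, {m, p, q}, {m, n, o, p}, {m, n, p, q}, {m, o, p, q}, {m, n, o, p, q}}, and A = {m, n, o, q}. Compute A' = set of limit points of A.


A' = {o, q}

For each x ∈ X, list the open sets U ∈ τ with x ∈ U, then check whether U ∩ (A ∖ {x}) ≠ ∅ for every such U.
  x = m: open {m} ∋ x has {m} ∩ (A ∖ {m}) = ∅, so x is NOT a limit point.
  x = n: open {n} ∋ x has {n} ∩ (A ∖ {n}) = ∅, so x is NOT a limit point.
  x = o: opens ∋ x are {m, o}, {m, n, o}, {m, o, p}, {m, n, o, p}, {m, o, p, q}, {m, n, o, p, q}; each meets A ∖ {o}, so x IS a limit point.
  x = p: open {p} ∋ x has {p} ∩ (A ∖ {p}) = ∅, so x is NOT a limit point.
  x = q: opens ∋ x are {m, p, q}, {m, n, p, q}, {m, o, p, q}, {m, n, o, p, q}; each meets A ∖ {q}, so x IS a limit point.
Collecting: A' = {o, q}.


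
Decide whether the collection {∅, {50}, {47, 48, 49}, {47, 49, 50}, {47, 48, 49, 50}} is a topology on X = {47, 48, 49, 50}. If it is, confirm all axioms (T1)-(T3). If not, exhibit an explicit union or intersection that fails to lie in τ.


τ is NOT a topology on X.

Axiom (T1): ∅ ∈ τ? Yes; X ∈ τ? Yes.
Axiom (T2/T3): check pairwise unions and intersections of members of τ.
Counterexample for (T3): {47, 48, 49} ∩ {47, 49, 50} = {47, 49} ∉ τ. Therefore τ is NOT a topology.


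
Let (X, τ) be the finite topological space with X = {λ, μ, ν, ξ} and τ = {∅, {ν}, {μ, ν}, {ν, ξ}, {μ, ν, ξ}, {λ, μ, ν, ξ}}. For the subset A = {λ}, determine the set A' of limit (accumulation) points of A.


A' = ∅

For each x ∈ X, list the open sets U ∈ τ with x ∈ U, then check whether U ∩ (A ∖ {x}) ≠ ∅ for every such U.
  x = λ: open {λ, μ, ν, ξ} ∋ x has {λ, μ, ν, ξ} ∩ (A ∖ {λ}) = ∅, so x is NOT a limit point.
  x = μ: open {μ, ν} ∋ x has {μ, ν} ∩ (A ∖ {μ}) = ∅, so x is NOT a limit point.
  x = ν: open {ν} ∋ x has {ν} ∩ (A ∖ {ν}) = ∅, so x is NOT a limit point.
  x = ξ: open {ν, ξ} ∋ x has {ν, ξ} ∩ (A ∖ {ξ}) = ∅, so x is NOT a limit point.
Collecting: A' = ∅.


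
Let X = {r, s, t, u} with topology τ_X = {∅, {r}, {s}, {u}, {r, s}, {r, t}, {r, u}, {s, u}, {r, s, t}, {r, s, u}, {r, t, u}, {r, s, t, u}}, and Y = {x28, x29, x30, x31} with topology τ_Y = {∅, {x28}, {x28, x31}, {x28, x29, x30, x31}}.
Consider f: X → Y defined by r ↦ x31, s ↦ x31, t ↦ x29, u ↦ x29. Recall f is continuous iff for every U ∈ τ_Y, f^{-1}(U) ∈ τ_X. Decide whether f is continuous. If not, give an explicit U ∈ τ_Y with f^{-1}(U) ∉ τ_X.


f IS continuous.

Compute f^{-1}(U) for each U ∈ τ_Y:
  U = ∅: f^{-1}(U) = ∅ ∈ τ_X ✓.
  U = {x28}: f^{-1}(U) = ∅ ∈ τ_X ✓.
  U = {x28, x31}: f^{-1}(U) = {r, s} ∈ τ_X ✓.
  U = {x28, x29, x30, x31}: f^{-1}(U) = {r, s, t, u} ∈ τ_X ✓.
Every preimage lies in τ_X, so f IS continuous.


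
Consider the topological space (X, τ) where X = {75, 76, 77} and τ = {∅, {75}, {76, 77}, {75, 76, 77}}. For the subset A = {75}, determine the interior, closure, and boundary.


int(A) = {75}, cl(A) = {75}, ∂A = ∅.

Closed sets in (X, τ) are complements of opens:
  closed(X, τ) = {∅, {75}, {76, 77}, {75, 76, 77}}.
int(A) = ⋃ {U ∈ τ : U ⊆ A}. Opens contained in A: ∅, {75}.
Taking the union of these: int(A) = {75}.
cl(A) = ⋂ {C closed : A ⊆ C}. Closed sets containing A: {75}, {75, 76, 77}.
Intersecting these: cl(A) = {75}.
∂A = cl(A) ∖ int(A) = {75} ∖ {75} = ∅.


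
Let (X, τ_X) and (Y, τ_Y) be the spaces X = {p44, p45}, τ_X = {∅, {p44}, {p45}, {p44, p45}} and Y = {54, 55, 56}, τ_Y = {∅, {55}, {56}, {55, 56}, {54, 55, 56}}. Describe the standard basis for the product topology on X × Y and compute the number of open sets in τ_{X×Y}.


Basis B = {∅ × ∅, {p44} × {55}, {p44} × {56}, {p45} × {55}, {p45} × {56}, {p44} × {55, 56}, {p44, p45} × {55}, {p44, p45} × {56}, {p45} × {55, 56}, {p44} × {54, 55, 56}, {p45} × {54, 55, 56}, {p44, p45} × {55, 56}, {p44, p45} × {54, 55, 56}}; |τ_{X×Y}| = 25.

Enumerate products U × V with U ∈ τ_X, V ∈ τ_Y (deduplicated):
  ∅ × ∅ = {} (∅)
  {p44} × {55} = {(p44,55)}
  {p44} × {56} = {(p44,56)}
  {p45} × {55} = {(p45,55)}
  {p45} × {56} = {(p45,56)}
  {p44} × {55, 56} = {(p44,55), (p44,56)}
  {p44, p45} × {55} = {(p44,55), (p45,55)}
  {p44, p45} × {56} = {(p44,56), (p45,56)}
  {p45} × {55, 56} = {(p45,55), (p45,56)}
  {p44} × {54, 55, 56} = {(p44,54), (p44,55), (p44,56)}
  {p45} × {54, 55, 56} = {(p45,54), (p45,55), (p45,56)}
  {p44, p45} × {55, 56} = {(p44,55), (p44,56), (p45,55), (p45,56)}
  {p44, p45} × {54, 55, 56} = {(p44,54), (p44,55), (p44,56), (p45,54), (p45,55), (p45,56)}
These 13 distinct sets form the basis B.
Close under arbitrary unions to get τ_{X×Y}; counting gives |τ_{X×Y}| = 25.


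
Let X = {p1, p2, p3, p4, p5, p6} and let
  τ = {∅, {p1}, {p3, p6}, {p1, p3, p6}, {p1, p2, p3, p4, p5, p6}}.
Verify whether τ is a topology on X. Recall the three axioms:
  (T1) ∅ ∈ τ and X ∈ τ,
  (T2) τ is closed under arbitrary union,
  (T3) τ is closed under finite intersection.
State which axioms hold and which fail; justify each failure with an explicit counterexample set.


τ IS a topology on X.

Axiom (T1): ∅ ∈ τ? Yes; X ∈ τ? Yes.
Axiom (T2/T3): check pairwise unions and intersections of members of τ.
All pairwise intersections and unions checked — each lies in τ. Therefore τ satisfies (T1), (T2), (T3): it IS a topology on X.


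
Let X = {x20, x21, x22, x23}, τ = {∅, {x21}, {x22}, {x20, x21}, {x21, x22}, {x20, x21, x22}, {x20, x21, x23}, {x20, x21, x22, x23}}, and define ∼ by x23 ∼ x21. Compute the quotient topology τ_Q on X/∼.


X/∼ = {[x20], [x21=x23], [x22]}; |τ_Q| = 4.

Equivalence classes: [x20], [x21=x23], [x22].
Quotient map π: X → X/∼ sends x20 ↦ [x20], x21 ↦ [x21=x23], x22 ↦ [x22], x23 ↦ [x21=x23].
For each subset V ⊆ X/∼, compute π^{-1}(V) ⊆ X and check whether π^{-1}(V) ∈ τ. V is open in τ_Q iff π^{-1}(V) ∈ τ.
  V = {}: π^{-1}(V) = ∅ ∈ τ ✓.
  V = {[x20]}: π^{-1}(V) = {x20} ∉ τ ✗.
  V = {[x21=x23]}: π^{-1}(V) = {x21, x23} ∉ τ ✗.
  V = {[x20], [x21=x23]}: π^{-1}(V) = {x20, x21, x23} ∈ τ ✓.
  V = {[x22]}: π^{-1}(V) = {x22} ∈ τ ✓.
  V = {[x20], [x22]}: π^{-1}(V) = {x20, x22} ∉ τ ✗.
  V = {[x21=x23], [x22]}: π^{-1}(V) = {x21, x22, x23} ∉ τ ✗.
  V = {[x20], [x21=x23], [x22]}: π^{-1}(V) = {x20, x21, x22, x23} ∈ τ ✓.
Open sets in the quotient: τ_Q = {{}, {[x20], [x21=x23]}, {[x22]}, {[x20], [x21=x23], [x22]}} (4 elements).


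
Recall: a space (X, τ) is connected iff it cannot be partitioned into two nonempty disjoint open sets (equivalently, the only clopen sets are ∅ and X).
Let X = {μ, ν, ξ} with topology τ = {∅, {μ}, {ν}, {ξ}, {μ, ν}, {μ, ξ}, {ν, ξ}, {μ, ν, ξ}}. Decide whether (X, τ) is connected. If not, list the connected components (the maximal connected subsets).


(X, τ) is disconnected; components = [{μ}, {ν}, {ξ}].

Find clopen sets (U ∈ τ with X ∖ U ∈ τ):
  U = ∅, X ∖ U = {μ, ν, ξ} — both open, so U is clopen.
  U = {μ}, X ∖ U = {ν, ξ} — both open, so U is clopen.
  U = {ν}, X ∖ U = {μ, ξ} — both open, so U is clopen.
  U = {ξ}, X ∖ U = {μ, ν} — both open, so U is clopen.
  U = {μ, ν}, X ∖ U = {ξ} — both open, so U is clopen.
  U = {μ, ξ}, X ∖ U = {ν} — both open, so U is clopen.
  U = {ν, ξ}, X ∖ U = {μ} — both open, so U is clopen.
  U = {μ, ν, ξ}, X ∖ U = ∅ — both open, so U is clopen.
Nontrivial clopen(s) exist: e.g. {μ, ξ}. So (X, τ) is disconnected.
Compute connected components by grouping points that agree on all clopens:
  component: {μ}
  component: {ν}
  component: {ξ}


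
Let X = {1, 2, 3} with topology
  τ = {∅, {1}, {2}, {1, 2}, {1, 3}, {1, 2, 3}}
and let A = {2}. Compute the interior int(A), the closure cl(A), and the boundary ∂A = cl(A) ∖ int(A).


int(A) = {2}, cl(A) = {2}, ∂A = ∅.

Closed sets in (X, τ) are complements of opens:
  closed(X, τ) = {∅, {2}, {3}, {1, 3}, {2, 3}, {1, 2, 3}}.
int(A) = ⋃ {U ∈ τ : U ⊆ A}. Opens contained in A: ∅, {2}.
Taking the union of these: int(A) = {2}.
cl(A) = ⋂ {C closed : A ⊆ C}. Closed sets containing A: {2}, {2, 3}, {1, 2, 3}.
Intersecting these: cl(A) = {2}.
∂A = cl(A) ∖ int(A) = {2} ∖ {2} = ∅.


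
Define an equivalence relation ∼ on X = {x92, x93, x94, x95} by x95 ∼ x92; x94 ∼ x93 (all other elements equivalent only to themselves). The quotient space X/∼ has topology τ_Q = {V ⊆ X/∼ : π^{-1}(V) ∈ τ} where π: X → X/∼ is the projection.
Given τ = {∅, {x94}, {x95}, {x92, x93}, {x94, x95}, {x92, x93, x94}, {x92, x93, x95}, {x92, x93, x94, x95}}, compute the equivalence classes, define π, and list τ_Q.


X/∼ = {[x92=x95], [x93=x94]}; |τ_Q| = 2.

Equivalence classes: [x92=x95], [x93=x94].
Quotient map π: X → X/∼ sends x92 ↦ [x92=x95], x93 ↦ [x93=x94], x94 ↦ [x93=x94], x95 ↦ [x92=x95].
For each subset V ⊆ X/∼, compute π^{-1}(V) ⊆ X and check whether π^{-1}(V) ∈ τ. V is open in τ_Q iff π^{-1}(V) ∈ τ.
  V = {}: π^{-1}(V) = ∅ ∈ τ ✓.
  V = {[x92=x95]}: π^{-1}(V) = {x92, x95} ∉ τ ✗.
  V = {[x93=x94]}: π^{-1}(V) = {x93, x94} ∉ τ ✗.
  V = {[x92=x95], [x93=x94]}: π^{-1}(V) = {x92, x93, x94, x95} ∈ τ ✓.
Open sets in the quotient: τ_Q = {{}, {[x92=x95], [x93=x94]}} (2 elements).


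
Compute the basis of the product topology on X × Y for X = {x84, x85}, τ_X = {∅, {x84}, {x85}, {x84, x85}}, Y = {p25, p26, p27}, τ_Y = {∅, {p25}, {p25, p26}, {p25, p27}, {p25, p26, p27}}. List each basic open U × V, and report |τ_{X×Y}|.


Basis B = {∅ × ∅, {x84} × {p25}, {x85} × {p25}, {x84} × {p25, p26}, {x84} × {p25, p27}, {x84, x85} × {p25}, {x85} × {p25, p26}, {x85} × {p25, p27}, {x84} × {p25, p26, p27}, {x85} × {p25, p26, p27}, {x84, x85} × {p25, p26}, {x84, x85} × {p25, p27}, {x84, x85} × {p25, p26, p27}}; |τ_{X×Y}| = 25.

Enumerate products U × V with U ∈ τ_X, V ∈ τ_Y (deduplicated):
  ∅ × ∅ = {} (∅)
  {x84} × {p25} = {(x84,p25)}
  {x85} × {p25} = {(x85,p25)}
  {x84} × {p25, p26} = {(x84,p25), (x84,p26)}
  {x84} × {p25, p27} = {(x84,p25), (x84,p27)}
  {x84, x85} × {p25} = {(x84,p25), (x85,p25)}
  {x85} × {p25, p26} = {(x85,p25), (x85,p26)}
  {x85} × {p25, p27} = {(x85,p25), (x85,p27)}
  {x84} × {p25, p26, p27} = {(x84,p25), (x84,p26), (x84,p27)}
  {x85} × {p25, p26, p27} = {(x85,p25), (x85,p26), (x85,p27)}
  {x84, x85} × {p25, p26} = {(x84,p25), (x84,p26), (x85,p25), (x85,p26)}
  {x84, x85} × {p25, p27} = {(x84,p25), (x84,p27), (x85,p25), (x85,p27)}
  {x84, x85} × {p25, p26, p27} = {(x84,p25), (x84,p26), (x84,p27), (x85,p25), (x85,p26), (x85,p27)}
These 13 distinct sets form the basis B.
Close under arbitrary unions to get τ_{X×Y}; counting gives |τ_{X×Y}| = 25.


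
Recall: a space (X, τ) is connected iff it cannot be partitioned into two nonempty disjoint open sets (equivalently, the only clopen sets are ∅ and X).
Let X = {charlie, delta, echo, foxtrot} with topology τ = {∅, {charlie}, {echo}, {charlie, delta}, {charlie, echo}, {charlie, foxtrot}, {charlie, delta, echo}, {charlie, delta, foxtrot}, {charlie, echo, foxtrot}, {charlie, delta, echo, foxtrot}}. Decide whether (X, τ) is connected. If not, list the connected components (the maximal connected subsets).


(X, τ) is disconnected; components = [{echo}, {charlie, delta, foxtrot}].

Find clopen sets (U ∈ τ with X ∖ U ∈ τ):
  U = ∅, X ∖ U = {charlie, delta, echo, foxtrot} — both open, so U is clopen.
  U = {echo}, X ∖ U = {charlie, delta, foxtrot} — both open, so U is clopen.
  U = {charlie, delta, foxtrot}, X ∖ U = {echo} — both open, so U is clopen.
  U = {charlie, delta, echo, foxtrot}, X ∖ U = ∅ — both open, so U is clopen.
Nontrivial clopen(s) exist: e.g. {charlie, delta, foxtrot}. So (X, τ) is disconnected.
Compute connected components by grouping points that agree on all clopens:
  component: {echo}
  component: {charlie, delta, foxtrot}


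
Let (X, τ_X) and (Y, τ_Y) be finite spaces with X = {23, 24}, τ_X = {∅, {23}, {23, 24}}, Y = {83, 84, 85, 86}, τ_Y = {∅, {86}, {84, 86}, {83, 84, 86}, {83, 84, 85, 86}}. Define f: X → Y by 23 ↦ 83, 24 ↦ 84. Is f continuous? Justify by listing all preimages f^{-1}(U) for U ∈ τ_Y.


f is NOT continuous.

Compute f^{-1}(U) for each U ∈ τ_Y:
  U = ∅: f^{-1}(U) = ∅ ∈ τ_X ✓.
  U = {86}: f^{-1}(U) = ∅ ∈ τ_X ✓.
  U = {84, 86}: f^{-1}(U) = {24} ∉ τ_X ✗.
  U = {83, 84, 86}: f^{-1}(U) = {23, 24} ∈ τ_X ✓.
  U = {83, 84, 85, 86}: f^{-1}(U) = {23, 24} ∈ τ_X ✓.
Found U = {84, 86} with f^{-1}(U) = {24} not in τ_X. Therefore f is NOT continuous.


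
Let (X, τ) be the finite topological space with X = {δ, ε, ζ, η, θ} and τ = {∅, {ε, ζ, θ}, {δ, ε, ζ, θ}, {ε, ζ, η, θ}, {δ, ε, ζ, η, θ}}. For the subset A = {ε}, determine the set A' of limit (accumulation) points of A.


A' = {δ, ζ, η, θ}

For each x ∈ X, list the open sets U ∈ τ with x ∈ U, then check whether U ∩ (A ∖ {x}) ≠ ∅ for every such U.
  x = δ: opens ∋ x are {δ, ε, ζ, θ}, {δ, ε, ζ, η, θ}; each meets A ∖ {δ}, so x IS a limit point.
  x = ε: open {ε, ζ, θ} ∋ x has {ε, ζ, θ} ∩ (A ∖ {ε}) = ∅, so x is NOT a limit point.
  x = ζ: opens ∋ x are {ε, ζ, θ}, {δ, ε, ζ, θ}, {ε, ζ, η, θ}, {δ, ε, ζ, η, θ}; each meets A ∖ {ζ}, so x IS a limit point.
  x = η: opens ∋ x are {ε, ζ, η, θ}, {δ, ε, ζ, η, θ}; each meets A ∖ {η}, so x IS a limit point.
  x = θ: opens ∋ x are {ε, ζ, θ}, {δ, ε, ζ, θ}, {ε, ζ, η, θ}, {δ, ε, ζ, η, θ}; each meets A ∖ {θ}, so x IS a limit point.
Collecting: A' = {δ, ζ, η, θ}.


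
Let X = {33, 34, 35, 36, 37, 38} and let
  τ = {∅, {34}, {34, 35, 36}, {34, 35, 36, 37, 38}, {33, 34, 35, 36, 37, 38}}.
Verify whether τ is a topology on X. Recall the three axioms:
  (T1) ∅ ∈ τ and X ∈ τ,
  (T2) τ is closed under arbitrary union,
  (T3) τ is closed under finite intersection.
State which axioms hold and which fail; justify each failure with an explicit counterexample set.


τ IS a topology on X.

Axiom (T1): ∅ ∈ τ? Yes; X ∈ τ? Yes.
Axiom (T2/T3): check pairwise unions and intersections of members of τ.
All pairwise intersections and unions checked — each lies in τ. Therefore τ satisfies (T1), (T2), (T3): it IS a topology on X.


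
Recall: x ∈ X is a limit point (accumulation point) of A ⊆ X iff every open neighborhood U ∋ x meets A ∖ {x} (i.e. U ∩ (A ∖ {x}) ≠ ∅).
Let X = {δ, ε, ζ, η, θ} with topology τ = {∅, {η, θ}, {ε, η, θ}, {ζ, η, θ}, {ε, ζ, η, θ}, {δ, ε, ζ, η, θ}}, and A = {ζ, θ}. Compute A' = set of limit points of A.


A' = {δ, ε, ζ, η}

For each x ∈ X, list the open sets U ∈ τ with x ∈ U, then check whether U ∩ (A ∖ {x}) ≠ ∅ for every such U.
  x = δ: opens ∋ x are {δ, ε, ζ, η, θ}; each meets A ∖ {δ}, so x IS a limit point.
  x = ε: opens ∋ x are {ε, η, θ}, {ε, ζ, η, θ}, {δ, ε, ζ, η, θ}; each meets A ∖ {ε}, so x IS a limit point.
  x = ζ: opens ∋ x are {ζ, η, θ}, {ε, ζ, η, θ}, {δ, ε, ζ, η, θ}; each meets A ∖ {ζ}, so x IS a limit point.
  x = η: opens ∋ x are {η, θ}, {ε, η, θ}, {ζ, η, θ}, {ε, ζ, η, θ}, {δ, ε, ζ, η, θ}; each meets A ∖ {η}, so x IS a limit point.
  x = θ: open {η, θ} ∋ x has {η, θ} ∩ (A ∖ {θ}) = ∅, so x is NOT a limit point.
Collecting: A' = {δ, ε, ζ, η}.


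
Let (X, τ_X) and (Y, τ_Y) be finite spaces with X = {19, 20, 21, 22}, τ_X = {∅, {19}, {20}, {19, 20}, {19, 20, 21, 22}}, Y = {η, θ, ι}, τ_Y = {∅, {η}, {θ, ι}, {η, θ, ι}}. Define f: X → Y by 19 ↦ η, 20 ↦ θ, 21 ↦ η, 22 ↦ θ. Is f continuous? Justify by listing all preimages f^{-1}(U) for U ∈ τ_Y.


f is NOT continuous.

Compute f^{-1}(U) for each U ∈ τ_Y:
  U = ∅: f^{-1}(U) = ∅ ∈ τ_X ✓.
  U = {η}: f^{-1}(U) = {19, 21} ∉ τ_X ✗.
  U = {θ, ι}: f^{-1}(U) = {20, 22} ∉ τ_X ✗.
  U = {η, θ, ι}: f^{-1}(U) = {19, 20, 21, 22} ∈ τ_X ✓.
Found U = {η} with f^{-1}(U) = {19, 21} not in τ_X. Therefore f is NOT continuous.


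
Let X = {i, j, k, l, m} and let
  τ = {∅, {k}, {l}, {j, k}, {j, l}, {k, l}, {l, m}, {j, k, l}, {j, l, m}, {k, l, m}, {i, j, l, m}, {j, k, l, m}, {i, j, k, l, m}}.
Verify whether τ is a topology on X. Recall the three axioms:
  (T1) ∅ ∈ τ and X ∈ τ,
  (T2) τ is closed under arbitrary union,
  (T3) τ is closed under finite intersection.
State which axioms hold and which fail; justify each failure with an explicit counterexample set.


τ is NOT a topology on X.

Axiom (T1): ∅ ∈ τ? Yes; X ∈ τ? Yes.
Axiom (T2/T3): check pairwise unions and intersections of members of τ.
Counterexample for (T3): {j, k} ∩ {j, l} = {j} ∉ τ. Therefore τ is NOT a topology.


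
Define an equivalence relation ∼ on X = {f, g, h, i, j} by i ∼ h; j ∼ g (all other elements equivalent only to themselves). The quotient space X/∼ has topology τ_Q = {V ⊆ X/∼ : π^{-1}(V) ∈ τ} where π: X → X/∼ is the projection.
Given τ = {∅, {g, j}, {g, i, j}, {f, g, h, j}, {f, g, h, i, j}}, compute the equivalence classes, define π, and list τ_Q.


X/∼ = {[f], [g=j], [h=i]}; |τ_Q| = 3.

Equivalence classes: [f], [g=j], [h=i].
Quotient map π: X → X/∼ sends f ↦ [f], g ↦ [g=j], h ↦ [h=i], i ↦ [h=i], j ↦ [g=j].
For each subset V ⊆ X/∼, compute π^{-1}(V) ⊆ X and check whether π^{-1}(V) ∈ τ. V is open in τ_Q iff π^{-1}(V) ∈ τ.
  V = {}: π^{-1}(V) = ∅ ∈ τ ✓.
  V = {[f]}: π^{-1}(V) = {f} ∉ τ ✗.
  V = {[g=j]}: π^{-1}(V) = {g, j} ∈ τ ✓.
  V = {[f], [g=j]}: π^{-1}(V) = {f, g, j} ∉ τ ✗.
  V = {[h=i]}: π^{-1}(V) = {h, i} ∉ τ ✗.
  V = {[f], [h=i]}: π^{-1}(V) = {f, h, i} ∉ τ ✗.
  V = {[g=j], [h=i]}: π^{-1}(V) = {g, h, i, j} ∉ τ ✗.
  V = {[f], [g=j], [h=i]}: π^{-1}(V) = {f, g, h, i, j} ∈ τ ✓.
Open sets in the quotient: τ_Q = {{}, {[g=j]}, {[f], [g=j], [h=i]}} (3 elements).
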